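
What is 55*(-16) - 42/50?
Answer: -22021/25 ≈ -880.84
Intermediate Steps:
55*(-16) - 42/50 = -880 - 42*1/50 = -880 - 21/25 = -22021/25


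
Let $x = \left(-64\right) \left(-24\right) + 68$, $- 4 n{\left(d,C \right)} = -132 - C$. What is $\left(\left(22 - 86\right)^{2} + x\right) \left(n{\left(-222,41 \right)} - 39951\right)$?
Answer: $-227474175$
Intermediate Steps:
$n{\left(d,C \right)} = 33 + \frac{C}{4}$ ($n{\left(d,C \right)} = - \frac{-132 - C}{4} = 33 + \frac{C}{4}$)
$x = 1604$ ($x = 1536 + 68 = 1604$)
$\left(\left(22 - 86\right)^{2} + x\right) \left(n{\left(-222,41 \right)} - 39951\right) = \left(\left(22 - 86\right)^{2} + 1604\right) \left(\left(33 + \frac{1}{4} \cdot 41\right) - 39951\right) = \left(\left(-64\right)^{2} + 1604\right) \left(\left(33 + \frac{41}{4}\right) - 39951\right) = \left(4096 + 1604\right) \left(\frac{173}{4} - 39951\right) = 5700 \left(- \frac{159631}{4}\right) = -227474175$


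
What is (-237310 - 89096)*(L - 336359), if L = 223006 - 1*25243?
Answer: 45238565976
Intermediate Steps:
L = 197763 (L = 223006 - 25243 = 197763)
(-237310 - 89096)*(L - 336359) = (-237310 - 89096)*(197763 - 336359) = -326406*(-138596) = 45238565976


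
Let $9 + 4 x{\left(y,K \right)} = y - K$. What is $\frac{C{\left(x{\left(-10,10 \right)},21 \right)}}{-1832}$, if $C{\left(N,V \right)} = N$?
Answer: $\frac{29}{7328} \approx 0.0039574$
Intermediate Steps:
$x{\left(y,K \right)} = - \frac{9}{4} - \frac{K}{4} + \frac{y}{4}$ ($x{\left(y,K \right)} = - \frac{9}{4} + \frac{y - K}{4} = - \frac{9}{4} - \left(- \frac{y}{4} + \frac{K}{4}\right) = - \frac{9}{4} - \frac{K}{4} + \frac{y}{4}$)
$\frac{C{\left(x{\left(-10,10 \right)},21 \right)}}{-1832} = \frac{- \frac{9}{4} - \frac{5}{2} + \frac{1}{4} \left(-10\right)}{-1832} = \left(- \frac{9}{4} - \frac{5}{2} - \frac{5}{2}\right) \left(- \frac{1}{1832}\right) = \left(- \frac{29}{4}\right) \left(- \frac{1}{1832}\right) = \frac{29}{7328}$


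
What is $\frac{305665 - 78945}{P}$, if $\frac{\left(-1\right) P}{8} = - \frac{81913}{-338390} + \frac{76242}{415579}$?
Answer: $- \frac{306568555625800}{4603142539} \approx -66600.0$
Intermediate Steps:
$P = - \frac{18412570156}{5408760685}$ ($P = - 8 \left(- \frac{81913}{-338390} + \frac{76242}{415579}\right) = - 8 \left(\left(-81913\right) \left(- \frac{1}{338390}\right) + 76242 \cdot \frac{1}{415579}\right) = - 8 \left(\frac{6301}{26030} + \frac{76242}{415579}\right) = \left(-8\right) \frac{4603142539}{10817521370} = - \frac{18412570156}{5408760685} \approx -3.4042$)
$\frac{305665 - 78945}{P} = \frac{305665 - 78945}{- \frac{18412570156}{5408760685}} = \left(305665 - 78945\right) \left(- \frac{5408760685}{18412570156}\right) = 226720 \left(- \frac{5408760685}{18412570156}\right) = - \frac{306568555625800}{4603142539}$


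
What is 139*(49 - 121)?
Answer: -10008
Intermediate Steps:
139*(49 - 121) = 139*(-72) = -10008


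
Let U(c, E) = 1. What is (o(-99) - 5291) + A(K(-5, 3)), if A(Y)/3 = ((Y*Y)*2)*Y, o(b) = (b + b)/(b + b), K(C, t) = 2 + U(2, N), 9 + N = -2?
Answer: -5128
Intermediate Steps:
N = -11 (N = -9 - 2 = -11)
K(C, t) = 3 (K(C, t) = 2 + 1 = 3)
o(b) = 1 (o(b) = (2*b)/((2*b)) = (2*b)*(1/(2*b)) = 1)
A(Y) = 6*Y³ (A(Y) = 3*(((Y*Y)*2)*Y) = 3*((Y²*2)*Y) = 3*((2*Y²)*Y) = 3*(2*Y³) = 6*Y³)
(o(-99) - 5291) + A(K(-5, 3)) = (1 - 5291) + 6*3³ = -5290 + 6*27 = -5290 + 162 = -5128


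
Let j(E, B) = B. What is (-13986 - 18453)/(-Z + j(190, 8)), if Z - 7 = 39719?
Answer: 32439/39718 ≈ 0.81673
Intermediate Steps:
Z = 39726 (Z = 7 + 39719 = 39726)
(-13986 - 18453)/(-Z + j(190, 8)) = (-13986 - 18453)/(-1*39726 + 8) = -32439/(-39726 + 8) = -32439/(-39718) = -32439*(-1/39718) = 32439/39718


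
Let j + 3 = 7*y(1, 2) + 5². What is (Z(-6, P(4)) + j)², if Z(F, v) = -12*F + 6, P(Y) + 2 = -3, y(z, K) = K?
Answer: 12996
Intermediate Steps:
P(Y) = -5 (P(Y) = -2 - 3 = -5)
Z(F, v) = 6 - 12*F
j = 36 (j = -3 + (7*2 + 5²) = -3 + (14 + 25) = -3 + 39 = 36)
(Z(-6, P(4)) + j)² = ((6 - 12*(-6)) + 36)² = ((6 + 72) + 36)² = (78 + 36)² = 114² = 12996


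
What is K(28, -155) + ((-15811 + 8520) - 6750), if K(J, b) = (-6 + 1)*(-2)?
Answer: -14031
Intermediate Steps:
K(J, b) = 10 (K(J, b) = -5*(-2) = 10)
K(28, -155) + ((-15811 + 8520) - 6750) = 10 + ((-15811 + 8520) - 6750) = 10 + (-7291 - 6750) = 10 - 14041 = -14031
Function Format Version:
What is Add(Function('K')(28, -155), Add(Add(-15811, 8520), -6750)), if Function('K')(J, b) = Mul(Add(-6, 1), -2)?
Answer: -14031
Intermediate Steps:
Function('K')(J, b) = 10 (Function('K')(J, b) = Mul(-5, -2) = 10)
Add(Function('K')(28, -155), Add(Add(-15811, 8520), -6750)) = Add(10, Add(Add(-15811, 8520), -6750)) = Add(10, Add(-7291, -6750)) = Add(10, -14041) = -14031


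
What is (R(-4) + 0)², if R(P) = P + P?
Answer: 64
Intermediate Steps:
R(P) = 2*P
(R(-4) + 0)² = (2*(-4) + 0)² = (-8 + 0)² = (-8)² = 64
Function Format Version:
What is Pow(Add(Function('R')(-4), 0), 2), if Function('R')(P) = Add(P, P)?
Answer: 64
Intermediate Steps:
Function('R')(P) = Mul(2, P)
Pow(Add(Function('R')(-4), 0), 2) = Pow(Add(Mul(2, -4), 0), 2) = Pow(Add(-8, 0), 2) = Pow(-8, 2) = 64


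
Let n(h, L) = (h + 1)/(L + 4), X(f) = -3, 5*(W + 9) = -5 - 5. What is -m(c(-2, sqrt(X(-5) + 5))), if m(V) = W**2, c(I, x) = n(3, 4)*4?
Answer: -121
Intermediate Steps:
W = -11 (W = -9 + (-5 - 5)/5 = -9 + (1/5)*(-10) = -9 - 2 = -11)
n(h, L) = (1 + h)/(4 + L)
c(I, x) = 2 (c(I, x) = ((1 + 3)/(4 + 4))*4 = (4/8)*4 = ((1/8)*4)*4 = (1/2)*4 = 2)
m(V) = 121 (m(V) = (-11)**2 = 121)
-m(c(-2, sqrt(X(-5) + 5))) = -1*121 = -121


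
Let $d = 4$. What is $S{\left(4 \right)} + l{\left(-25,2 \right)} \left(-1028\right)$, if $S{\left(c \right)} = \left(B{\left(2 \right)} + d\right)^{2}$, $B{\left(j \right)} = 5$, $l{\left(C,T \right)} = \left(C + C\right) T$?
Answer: $102881$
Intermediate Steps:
$l{\left(C,T \right)} = 2 C T$
$S{\left(c \right)} = 81$ ($S{\left(c \right)} = \left(5 + 4\right)^{2} = 9^{2} = 81$)
$S{\left(4 \right)} + l{\left(-25,2 \right)} \left(-1028\right) = 81 + 2 \left(-25\right) 2 \left(-1028\right) = 81 - -102800 = 81 + 102800 = 102881$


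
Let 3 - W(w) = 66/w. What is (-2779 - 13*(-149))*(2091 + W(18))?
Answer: -5280182/3 ≈ -1.7601e+6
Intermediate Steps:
W(w) = 3 - 66/w
(-2779 - 13*(-149))*(2091 + W(18)) = (-2779 - 13*(-149))*(2091 + (3 - 66/18)) = (-2779 + 1937)*(2091 + (3 - 66*1/18)) = -842*(2091 + (3 - 11/3)) = -842*(2091 - 2/3) = -842*6271/3 = -5280182/3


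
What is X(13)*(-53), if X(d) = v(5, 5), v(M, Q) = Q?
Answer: -265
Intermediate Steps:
X(d) = 5
X(13)*(-53) = 5*(-53) = -265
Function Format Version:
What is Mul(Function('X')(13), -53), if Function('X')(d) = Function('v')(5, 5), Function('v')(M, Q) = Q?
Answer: -265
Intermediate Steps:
Function('X')(d) = 5
Mul(Function('X')(13), -53) = Mul(5, -53) = -265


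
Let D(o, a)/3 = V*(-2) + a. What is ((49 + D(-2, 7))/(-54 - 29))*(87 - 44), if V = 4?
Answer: -1978/83 ≈ -23.831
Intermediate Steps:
D(o, a) = -24 + 3*a (D(o, a) = 3*(4*(-2) + a) = 3*(-8 + a) = -24 + 3*a)
((49 + D(-2, 7))/(-54 - 29))*(87 - 44) = ((49 + (-24 + 3*7))/(-54 - 29))*(87 - 44) = ((49 + (-24 + 21))/(-83))*43 = ((49 - 3)*(-1/83))*43 = (46*(-1/83))*43 = -46/83*43 = -1978/83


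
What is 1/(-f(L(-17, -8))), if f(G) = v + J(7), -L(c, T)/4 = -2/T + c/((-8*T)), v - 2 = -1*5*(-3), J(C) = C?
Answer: -1/24 ≈ -0.041667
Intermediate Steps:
v = 17 (v = 2 - 1*5*(-3) = 2 - 5*(-3) = 2 + 15 = 17)
L(c, T) = 8/T + c/(2*T) (L(c, T) = -4*(-2/T + c/((-8*T))) = -4*(-2/T + c*(-1/(8*T))) = -4*(-2/T - c/(8*T)) = 8/T + c/(2*T))
f(G) = 24 (f(G) = 17 + 7 = 24)
1/(-f(L(-17, -8))) = 1/(-1*24) = 1/(-24) = -1/24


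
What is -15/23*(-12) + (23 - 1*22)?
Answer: 203/23 ≈ 8.8261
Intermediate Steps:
-15/23*(-12) + (23 - 1*22) = -15*1/23*(-12) + (23 - 22) = -15/23*(-12) + 1 = 180/23 + 1 = 203/23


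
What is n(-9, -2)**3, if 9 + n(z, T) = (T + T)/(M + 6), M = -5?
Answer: -2197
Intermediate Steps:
n(z, T) = -9 + 2*T (n(z, T) = -9 + (T + T)/(-5 + 6) = -9 + (2*T)/1 = -9 + (2*T)*1 = -9 + 2*T)
n(-9, -2)**3 = (-9 + 2*(-2))**3 = (-9 - 4)**3 = (-13)**3 = -2197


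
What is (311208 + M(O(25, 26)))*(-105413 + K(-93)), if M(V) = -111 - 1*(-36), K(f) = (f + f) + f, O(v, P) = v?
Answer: -32884269036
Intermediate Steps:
K(f) = 3*f (K(f) = 2*f + f = 3*f)
M(V) = -75 (M(V) = -111 + 36 = -75)
(311208 + M(O(25, 26)))*(-105413 + K(-93)) = (311208 - 75)*(-105413 + 3*(-93)) = 311133*(-105413 - 279) = 311133*(-105692) = -32884269036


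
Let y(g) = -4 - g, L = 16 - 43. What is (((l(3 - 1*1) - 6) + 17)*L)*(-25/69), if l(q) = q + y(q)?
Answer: 1575/23 ≈ 68.478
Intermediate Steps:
L = -27
l(q) = -4 (l(q) = q + (-4 - q) = -4)
(((l(3 - 1*1) - 6) + 17)*L)*(-25/69) = (((-4 - 6) + 17)*(-27))*(-25/69) = ((-10 + 17)*(-27))*(-25*1/69) = (7*(-27))*(-25/69) = -189*(-25/69) = 1575/23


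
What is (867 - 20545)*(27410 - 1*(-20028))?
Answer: -933484964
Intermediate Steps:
(867 - 20545)*(27410 - 1*(-20028)) = -19678*(27410 + 20028) = -19678*47438 = -933484964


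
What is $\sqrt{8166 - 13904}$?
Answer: $i \sqrt{5738} \approx 75.75 i$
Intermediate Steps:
$\sqrt{8166 - 13904} = \sqrt{-5738} = i \sqrt{5738}$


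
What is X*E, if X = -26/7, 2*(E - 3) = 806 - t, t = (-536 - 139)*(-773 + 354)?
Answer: 3666169/7 ≈ 5.2374e+5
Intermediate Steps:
t = 282825 (t = -675*(-419) = 282825)
E = -282013/2 (E = 3 + (806 - 1*282825)/2 = 3 + (806 - 282825)/2 = 3 + (½)*(-282019) = 3 - 282019/2 = -282013/2 ≈ -1.4101e+5)
X = -26/7 (X = -26*⅐ = -26/7 ≈ -3.7143)
X*E = -26/7*(-282013/2) = 3666169/7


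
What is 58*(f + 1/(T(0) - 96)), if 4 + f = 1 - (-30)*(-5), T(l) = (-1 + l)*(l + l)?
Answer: -425981/48 ≈ -8874.6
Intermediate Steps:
T(l) = 2*l*(-1 + l) (T(l) = (-1 + l)*(2*l) = 2*l*(-1 + l))
f = -153 (f = -4 + (1 - (-30)*(-5)) = -4 + (1 - 6*25) = -4 + (1 - 150) = -4 - 149 = -153)
58*(f + 1/(T(0) - 96)) = 58*(-153 + 1/(2*0*(-1 + 0) - 96)) = 58*(-153 + 1/(2*0*(-1) - 96)) = 58*(-153 + 1/(0 - 96)) = 58*(-153 + 1/(-96)) = 58*(-153 - 1/96) = 58*(-14689/96) = -425981/48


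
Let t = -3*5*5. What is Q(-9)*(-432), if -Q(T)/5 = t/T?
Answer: 18000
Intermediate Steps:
t = -75 (t = -3*5*5 = -15*5 = -75)
Q(T) = 375/T (Q(T) = -(-375)/T = 375/T)
Q(-9)*(-432) = (375/(-9))*(-432) = (375*(-⅑))*(-432) = -125/3*(-432) = 18000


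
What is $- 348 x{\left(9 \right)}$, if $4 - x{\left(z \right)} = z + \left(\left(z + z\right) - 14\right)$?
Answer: $3132$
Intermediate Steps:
$x{\left(z \right)} = 18 - 3 z$ ($x{\left(z \right)} = 4 - \left(z + \left(\left(z + z\right) - 14\right)\right) = 4 - \left(z + \left(2 z - 14\right)\right) = 4 - \left(z + \left(-14 + 2 z\right)\right) = 4 - \left(-14 + 3 z\right) = 18 - 3 z$)
$- 348 x{\left(9 \right)} = - 348 \left(18 - 27\right) = \left(-348\right) \left(-9\right) = 3132$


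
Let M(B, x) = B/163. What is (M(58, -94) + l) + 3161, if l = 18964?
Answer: 3606433/163 ≈ 22125.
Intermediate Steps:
M(B, x) = B/163 (M(B, x) = B*(1/163) = B/163)
(M(58, -94) + l) + 3161 = ((1/163)*58 + 18964) + 3161 = (58/163 + 18964) + 3161 = 3091190/163 + 3161 = 3606433/163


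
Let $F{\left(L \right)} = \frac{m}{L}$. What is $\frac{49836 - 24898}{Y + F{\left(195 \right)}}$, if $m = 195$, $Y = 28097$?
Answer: $\frac{12469}{14049} \approx 0.88754$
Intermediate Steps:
$F{\left(L \right)} = \frac{195}{L}$
$\frac{49836 - 24898}{Y + F{\left(195 \right)}} = \frac{49836 - 24898}{28097 + \frac{195}{195}} = \frac{24938}{28097 + 195 \cdot \frac{1}{195}} = \frac{24938}{28097 + 1} = \frac{24938}{28098} = 24938 \cdot \frac{1}{28098} = \frac{12469}{14049}$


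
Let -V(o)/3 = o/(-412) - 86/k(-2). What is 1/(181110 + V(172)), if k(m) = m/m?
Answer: 103/18681033 ≈ 5.5136e-6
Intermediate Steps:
k(m) = 1
V(o) = 258 + 3*o/412 (V(o) = -3*(o/(-412) - 86/1) = -3*(o*(-1/412) - 86*1) = -3*(-o/412 - 86) = -3*(-86 - o/412) = 258 + 3*o/412)
1/(181110 + V(172)) = 1/(181110 + (258 + (3/412)*172)) = 1/(181110 + (258 + 129/103)) = 1/(181110 + 26703/103) = 1/(18681033/103) = 103/18681033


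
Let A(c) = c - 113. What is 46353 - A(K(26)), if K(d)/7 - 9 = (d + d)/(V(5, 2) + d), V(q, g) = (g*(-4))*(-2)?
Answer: 139183/3 ≈ 46394.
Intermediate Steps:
V(q, g) = 8*g (V(q, g) = -4*g*(-2) = 8*g)
K(d) = 63 + 14*d/(16 + d) (K(d) = 63 + 7*((d + d)/(8*2 + d)) = 63 + 7*((2*d)/(16 + d)) = 63 + 7*(2*d/(16 + d)) = 63 + 14*d/(16 + d))
A(c) = -113 + c
46353 - A(K(26)) = 46353 - (-113 + 7*(144 + 11*26)/(16 + 26)) = 46353 - (-113 + 7*(144 + 286)/42) = 46353 - (-113 + 7*(1/42)*430) = 46353 - (-113 + 215/3) = 46353 - 1*(-124/3) = 46353 + 124/3 = 139183/3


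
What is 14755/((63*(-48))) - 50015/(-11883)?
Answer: -8029435/11978064 ≈ -0.67035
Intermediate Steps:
14755/((63*(-48))) - 50015/(-11883) = 14755/(-3024) - 50015*(-1/11883) = 14755*(-1/3024) + 50015/11883 = -14755/3024 + 50015/11883 = -8029435/11978064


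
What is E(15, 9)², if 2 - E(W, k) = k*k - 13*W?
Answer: 13456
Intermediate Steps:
E(W, k) = 2 - k² + 13*W (E(W, k) = 2 - (k*k - 13*W) = 2 - (k² - 13*W) = 2 + (-k² + 13*W) = 2 - k² + 13*W)
E(15, 9)² = (2 - 1*9² + 13*15)² = (2 - 1*81 + 195)² = (2 - 81 + 195)² = 116² = 13456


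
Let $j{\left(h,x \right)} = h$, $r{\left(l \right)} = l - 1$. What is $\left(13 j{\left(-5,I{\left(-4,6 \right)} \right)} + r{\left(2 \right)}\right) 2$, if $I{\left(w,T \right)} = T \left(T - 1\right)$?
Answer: $-128$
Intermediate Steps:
$r{\left(l \right)} = -1 + l$ ($r{\left(l \right)} = l - 1 = -1 + l$)
$I{\left(w,T \right)} = T \left(-1 + T\right)$
$\left(13 j{\left(-5,I{\left(-4,6 \right)} \right)} + r{\left(2 \right)}\right) 2 = \left(13 \left(-5\right) + \left(-1 + 2\right)\right) 2 = \left(-65 + 1\right) 2 = \left(-64\right) 2 = -128$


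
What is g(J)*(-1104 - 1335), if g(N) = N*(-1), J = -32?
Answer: -78048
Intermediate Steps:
g(N) = -N
g(J)*(-1104 - 1335) = (-1*(-32))*(-1104 - 1335) = 32*(-2439) = -78048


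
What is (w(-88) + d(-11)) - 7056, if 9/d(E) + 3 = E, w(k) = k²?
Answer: 9623/14 ≈ 687.36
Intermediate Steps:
d(E) = 9/(-3 + E)
(w(-88) + d(-11)) - 7056 = ((-88)² + 9/(-3 - 11)) - 7056 = (7744 + 9/(-14)) - 7056 = (7744 + 9*(-1/14)) - 7056 = (7744 - 9/14) - 7056 = 108407/14 - 7056 = 9623/14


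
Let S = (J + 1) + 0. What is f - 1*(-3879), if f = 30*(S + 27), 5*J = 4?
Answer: 4743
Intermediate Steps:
J = 4/5 (J = (1/5)*4 = 4/5 ≈ 0.80000)
S = 9/5 (S = (4/5 + 1) + 0 = 9/5 + 0 = 9/5 ≈ 1.8000)
f = 864 (f = 30*(9/5 + 27) = 30*(144/5) = 864)
f - 1*(-3879) = 864 - 1*(-3879) = 864 + 3879 = 4743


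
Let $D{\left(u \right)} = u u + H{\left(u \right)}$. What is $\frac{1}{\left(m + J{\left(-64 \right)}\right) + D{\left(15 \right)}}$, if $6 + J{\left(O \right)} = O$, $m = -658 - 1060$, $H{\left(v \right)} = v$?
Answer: $- \frac{1}{1548} \approx -0.000646$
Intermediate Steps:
$m = -1718$
$J{\left(O \right)} = -6 + O$
$D{\left(u \right)} = u + u^{2}$ ($D{\left(u \right)} = u u + u = u^{2} + u = u + u^{2}$)
$\frac{1}{\left(m + J{\left(-64 \right)}\right) + D{\left(15 \right)}} = \frac{1}{\left(-1718 - 70\right) + 15 \left(1 + 15\right)} = \frac{1}{\left(-1718 - 70\right) + 15 \cdot 16} = \frac{1}{-1788 + 240} = \frac{1}{-1548} = - \frac{1}{1548}$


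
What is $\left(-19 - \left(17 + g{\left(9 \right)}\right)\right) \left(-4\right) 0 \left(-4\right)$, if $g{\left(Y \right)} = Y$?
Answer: $0$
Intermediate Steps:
$\left(-19 - \left(17 + g{\left(9 \right)}\right)\right) \left(-4\right) 0 \left(-4\right) = \left(-19 - 26\right) \left(-4\right) 0 \left(-4\right) = \left(-19 - 26\right) 0 \left(-4\right) = \left(-19 - 26\right) 0 = \left(-45\right) 0 = 0$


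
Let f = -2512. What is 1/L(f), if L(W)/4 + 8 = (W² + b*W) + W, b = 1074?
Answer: 1/14438944 ≈ 6.9257e-8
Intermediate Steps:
L(W) = -32 + 4*W² + 4300*W (L(W) = -32 + 4*((W² + 1074*W) + W) = -32 + 4*(W² + 1075*W) = -32 + (4*W² + 4300*W) = -32 + 4*W² + 4300*W)
1/L(f) = 1/(-32 + 4*(-2512)² + 4300*(-2512)) = 1/(-32 + 4*6310144 - 10801600) = 1/(-32 + 25240576 - 10801600) = 1/14438944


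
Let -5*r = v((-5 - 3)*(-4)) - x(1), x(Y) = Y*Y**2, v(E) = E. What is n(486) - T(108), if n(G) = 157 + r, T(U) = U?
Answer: 214/5 ≈ 42.800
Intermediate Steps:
x(Y) = Y**3
r = -31/5 (r = -((-5 - 3)*(-4) - 1*1**3)/5 = -(-8*(-4) - 1*1)/5 = -(32 - 1)/5 = -1/5*31 = -31/5 ≈ -6.2000)
n(G) = 754/5 (n(G) = 157 - 31/5 = 754/5)
n(486) - T(108) = 754/5 - 1*108 = 754/5 - 108 = 214/5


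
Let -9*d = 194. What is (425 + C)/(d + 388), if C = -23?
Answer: 1809/1649 ≈ 1.0970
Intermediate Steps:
d = -194/9 (d = -⅑*194 = -194/9 ≈ -21.556)
(425 + C)/(d + 388) = (425 - 23)/(-194/9 + 388) = 402/(3298/9) = 402*(9/3298) = 1809/1649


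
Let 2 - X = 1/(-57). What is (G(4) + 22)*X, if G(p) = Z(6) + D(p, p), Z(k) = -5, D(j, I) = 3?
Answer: 2300/57 ≈ 40.351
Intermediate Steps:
X = 115/57 (X = 2 - 1/(-57) = 2 - 1*(-1/57) = 2 + 1/57 = 115/57 ≈ 2.0175)
G(p) = -2 (G(p) = -5 + 3 = -2)
(G(4) + 22)*X = (-2 + 22)*(115/57) = 20*(115/57) = 2300/57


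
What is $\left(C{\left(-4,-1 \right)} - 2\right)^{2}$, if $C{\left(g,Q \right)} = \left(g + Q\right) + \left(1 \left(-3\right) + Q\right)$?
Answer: $121$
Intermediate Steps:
$C{\left(g,Q \right)} = -3 + g + 2 Q$ ($C{\left(g,Q \right)} = \left(Q + g\right) + \left(-3 + Q\right) = -3 + g + 2 Q$)
$\left(C{\left(-4,-1 \right)} - 2\right)^{2} = \left(\left(-3 - 4 + 2 \left(-1\right)\right) - 2\right)^{2} = \left(\left(-3 - 4 - 2\right) - 2\right)^{2} = \left(-9 - 2\right)^{2} = \left(-11\right)^{2} = 121$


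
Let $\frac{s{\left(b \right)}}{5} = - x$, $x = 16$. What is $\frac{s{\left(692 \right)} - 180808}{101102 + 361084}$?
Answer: $- \frac{30148}{77031} \approx -0.39138$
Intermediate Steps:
$s{\left(b \right)} = -80$ ($s{\left(b \right)} = 5 \left(\left(-1\right) 16\right) = 5 \left(-16\right) = -80$)
$\frac{s{\left(692 \right)} - 180808}{101102 + 361084} = \frac{-80 - 180808}{101102 + 361084} = - \frac{180888}{462186} = \left(-180888\right) \frac{1}{462186} = - \frac{30148}{77031}$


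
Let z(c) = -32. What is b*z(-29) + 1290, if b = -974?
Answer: 32458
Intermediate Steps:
b*z(-29) + 1290 = -974*(-32) + 1290 = 31168 + 1290 = 32458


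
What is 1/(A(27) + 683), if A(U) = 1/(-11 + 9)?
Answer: 2/1365 ≈ 0.0014652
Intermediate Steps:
A(U) = -1/2 (A(U) = 1/(-2) = -1/2)
1/(A(27) + 683) = 1/(-1/2 + 683) = 1/(1365/2) = 2/1365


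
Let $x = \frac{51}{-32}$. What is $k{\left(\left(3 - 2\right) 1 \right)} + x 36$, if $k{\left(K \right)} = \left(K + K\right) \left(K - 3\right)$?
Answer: $- \frac{491}{8} \approx -61.375$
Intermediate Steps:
$k{\left(K \right)} = 2 K \left(-3 + K\right)$
$x = - \frac{51}{32}$ ($x = 51 \left(- \frac{1}{32}\right) = - \frac{51}{32} \approx -1.5938$)
$k{\left(\left(3 - 2\right) 1 \right)} + x 36 = 2 \left(3 - 2\right) 1 \left(-3 + \left(3 - 2\right) 1\right) - \frac{459}{8} = 2 \cdot 1 \cdot 1 \left(-3 + 1 \cdot 1\right) - \frac{459}{8} = 2 \cdot 1 \left(-3 + 1\right) - \frac{459}{8} = 2 \cdot 1 \left(-2\right) - \frac{459}{8} = -4 - \frac{459}{8} = - \frac{491}{8}$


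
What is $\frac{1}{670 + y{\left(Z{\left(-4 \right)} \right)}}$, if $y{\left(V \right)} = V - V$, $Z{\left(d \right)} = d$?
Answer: $\frac{1}{670} \approx 0.0014925$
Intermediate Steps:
$y{\left(V \right)} = 0$
$\frac{1}{670 + y{\left(Z{\left(-4 \right)} \right)}} = \frac{1}{670 + 0} = \frac{1}{670}$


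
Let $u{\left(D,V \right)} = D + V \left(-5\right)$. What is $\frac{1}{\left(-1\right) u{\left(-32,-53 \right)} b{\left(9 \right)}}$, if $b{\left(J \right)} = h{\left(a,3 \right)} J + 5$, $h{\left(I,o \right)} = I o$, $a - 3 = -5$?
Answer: $\frac{1}{11417} \approx 8.7589 \cdot 10^{-5}$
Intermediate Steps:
$a = -2$ ($a = 3 - 5 = -2$)
$b{\left(J \right)} = 5 - 6 J$ ($b{\left(J \right)} = \left(-2\right) 3 J + 5 = - 6 J + 5 = 5 - 6 J$)
$u{\left(D,V \right)} = D - 5 V$
$\frac{1}{\left(-1\right) u{\left(-32,-53 \right)} b{\left(9 \right)}} = \frac{1}{\left(-1\right) \left(-32 - -265\right) \left(5 - 54\right)} = \frac{1}{\left(-1\right) \left(-32 + 265\right) \left(5 - 54\right)} = \frac{1}{\left(-1\right) 233 \left(-49\right)} = \frac{1}{\left(-1\right) \left(-11417\right)} = \frac{1}{11417}$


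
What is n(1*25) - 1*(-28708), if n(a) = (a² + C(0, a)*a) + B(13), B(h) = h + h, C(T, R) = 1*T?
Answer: 29359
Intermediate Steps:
C(T, R) = T
B(h) = 2*h
n(a) = 26 + a² (n(a) = (a² + 0*a) + 2*13 = (a² + 0) + 26 = a² + 26 = 26 + a²)
n(1*25) - 1*(-28708) = (26 + (1*25)²) - 1*(-28708) = (26 + 25²) + 28708 = (26 + 625) + 28708 = 651 + 28708 = 29359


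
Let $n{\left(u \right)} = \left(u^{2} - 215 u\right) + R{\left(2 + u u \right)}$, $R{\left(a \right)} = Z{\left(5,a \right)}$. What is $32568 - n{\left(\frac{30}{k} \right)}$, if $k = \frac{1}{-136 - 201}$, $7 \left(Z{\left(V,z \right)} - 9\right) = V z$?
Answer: $- \frac{1241532847}{7} \approx -1.7736 \cdot 10^{8}$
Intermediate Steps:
$Z{\left(V,z \right)} = 9 + \frac{V z}{7}$
$k = - \frac{1}{337}$ ($k = \frac{1}{-337} = - \frac{1}{337} \approx -0.0029674$)
$R{\left(a \right)} = 9 + \frac{5 a}{7}$ ($R{\left(a \right)} = 9 + \frac{1}{7} \cdot 5 a = 9 + \frac{5 a}{7}$)
$n{\left(u \right)} = \frac{73}{7} - 215 u + \frac{12 u^{2}}{7}$ ($n{\left(u \right)} = \left(u^{2} - 215 u\right) + \left(9 + \frac{5 \left(2 + u u\right)}{7}\right) = \left(u^{2} - 215 u\right) + \left(9 + \frac{5 \left(2 + u^{2}\right)}{7}\right) = \left(u^{2} - 215 u\right) + \left(9 + \left(\frac{10}{7} + \frac{5 u^{2}}{7}\right)\right) = \left(u^{2} - 215 u\right) + \left(\frac{73}{7} + \frac{5 u^{2}}{7}\right) = \frac{73}{7} - 215 u + \frac{12 u^{2}}{7}$)
$32568 - n{\left(\frac{30}{k} \right)} = 32568 - \left(\frac{73}{7} - 215 \frac{30}{- \frac{1}{337}} + \frac{12 \left(\frac{30}{- \frac{1}{337}}\right)^{2}}{7}\right) = 32568 - \left(\frac{73}{7} - 215 \cdot 30 \left(-337\right) + \frac{12 \left(30 \left(-337\right)\right)^{2}}{7}\right) = 32568 - \left(\frac{73}{7} - -2173650 + \frac{12 \left(-10110\right)^{2}}{7}\right) = 32568 - \left(\frac{73}{7} + 2173650 + \frac{12}{7} \cdot 102212100\right) = 32568 - \left(\frac{73}{7} + 2173650 + \frac{1226545200}{7}\right) = 32568 - \frac{1241760823}{7} = - \frac{1241532847}{7}$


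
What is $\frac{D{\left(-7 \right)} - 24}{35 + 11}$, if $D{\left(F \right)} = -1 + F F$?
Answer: $\frac{12}{23} \approx 0.52174$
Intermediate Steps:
$D{\left(F \right)} = -1 + F^{2}$
$\frac{D{\left(-7 \right)} - 24}{35 + 11} = \frac{\left(-1 + \left(-7\right)^{2}\right) - 24}{35 + 11} = \frac{\left(-1 + 49\right) - 24}{46} = \left(48 - 24\right) \frac{1}{46} = 24 \cdot \frac{1}{46} = \frac{12}{23}$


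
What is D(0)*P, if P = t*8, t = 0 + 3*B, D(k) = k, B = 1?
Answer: 0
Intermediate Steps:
t = 3 (t = 0 + 3*1 = 0 + 3 = 3)
P = 24 (P = 3*8 = 24)
D(0)*P = 0*24 = 0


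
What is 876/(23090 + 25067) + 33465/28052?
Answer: 1636147557/1350900164 ≈ 1.2112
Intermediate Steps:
876/(23090 + 25067) + 33465/28052 = 876/48157 + 33465*(1/28052) = 876*(1/48157) + 33465/28052 = 876/48157 + 33465/28052 = 1636147557/1350900164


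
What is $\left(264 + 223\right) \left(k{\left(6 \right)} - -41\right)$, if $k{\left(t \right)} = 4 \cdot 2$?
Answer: $23863$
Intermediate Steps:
$k{\left(t \right)} = 8$
$\left(264 + 223\right) \left(k{\left(6 \right)} - -41\right) = \left(264 + 223\right) \left(8 - -41\right) = 487 \left(8 + 41\right) = 487 \cdot 49 = 23863$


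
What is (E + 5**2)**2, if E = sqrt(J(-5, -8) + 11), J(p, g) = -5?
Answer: (25 + sqrt(6))**2 ≈ 753.47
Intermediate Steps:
E = sqrt(6) (E = sqrt(-5 + 11) = sqrt(6) ≈ 2.4495)
(E + 5**2)**2 = (sqrt(6) + 5**2)**2 = (sqrt(6) + 25)**2 = (25 + sqrt(6))**2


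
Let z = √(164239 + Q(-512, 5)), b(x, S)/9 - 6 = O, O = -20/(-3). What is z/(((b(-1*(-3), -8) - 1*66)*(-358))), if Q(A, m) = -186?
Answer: -√164053/17184 ≈ -0.023570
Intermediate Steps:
O = 20/3 (O = -20*(-⅓) = 20/3 ≈ 6.6667)
b(x, S) = 114 (b(x, S) = 54 + 9*(20/3) = 54 + 60 = 114)
z = √164053 (z = √(164239 - 186) = √164053 ≈ 405.03)
z/(((b(-1*(-3), -8) - 1*66)*(-358))) = √164053/(((114 - 1*66)*(-358))) = √164053/(((114 - 66)*(-358))) = √164053/((48*(-358))) = √164053/(-17184) = √164053*(-1/17184) = -√164053/17184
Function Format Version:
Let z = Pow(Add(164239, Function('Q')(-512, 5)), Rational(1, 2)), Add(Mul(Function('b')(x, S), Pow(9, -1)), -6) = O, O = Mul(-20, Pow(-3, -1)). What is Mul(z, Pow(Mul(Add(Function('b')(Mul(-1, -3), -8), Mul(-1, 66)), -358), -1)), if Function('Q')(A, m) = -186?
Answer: Mul(Rational(-1, 17184), Pow(164053, Rational(1, 2))) ≈ -0.023570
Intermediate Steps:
O = Rational(20, 3) (O = Mul(-20, Rational(-1, 3)) = Rational(20, 3) ≈ 6.6667)
Function('b')(x, S) = 114 (Function('b')(x, S) = Add(54, Mul(9, Rational(20, 3))) = Add(54, 60) = 114)
z = Pow(164053, Rational(1, 2)) (z = Pow(Add(164239, -186), Rational(1, 2)) = Pow(164053, Rational(1, 2)) ≈ 405.03)
Mul(z, Pow(Mul(Add(Function('b')(Mul(-1, -3), -8), Mul(-1, 66)), -358), -1)) = Mul(Pow(164053, Rational(1, 2)), Pow(Mul(Add(114, Mul(-1, 66)), -358), -1)) = Mul(Pow(164053, Rational(1, 2)), Pow(Mul(Add(114, -66), -358), -1)) = Mul(Pow(164053, Rational(1, 2)), Pow(Mul(48, -358), -1)) = Mul(Pow(164053, Rational(1, 2)), Pow(-17184, -1)) = Mul(Pow(164053, Rational(1, 2)), Rational(-1, 17184)) = Mul(Rational(-1, 17184), Pow(164053, Rational(1, 2)))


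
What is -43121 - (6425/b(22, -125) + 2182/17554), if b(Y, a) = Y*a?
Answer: -41629896191/965470 ≈ -43119.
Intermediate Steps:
-43121 - (6425/b(22, -125) + 2182/17554) = -43121 - (6425/((22*(-125))) + 2182/17554) = -43121 - (6425/(-2750) + 2182*(1/17554)) = -43121 - (6425*(-1/2750) + 1091/8777) = -43121 - (-257/110 + 1091/8777) = -43121 - 1*(-2135679/965470) = -43121 + 2135679/965470 = -41629896191/965470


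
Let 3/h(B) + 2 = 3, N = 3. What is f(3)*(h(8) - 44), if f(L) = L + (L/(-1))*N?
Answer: 246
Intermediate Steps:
h(B) = 3 (h(B) = 3/(-2 + 3) = 3/1 = 3*1 = 3)
f(L) = -2*L (f(L) = L + (L/(-1))*3 = L + (L*(-1))*3 = L - L*3 = L - 3*L = -2*L)
f(3)*(h(8) - 44) = (-2*3)*(3 - 44) = -6*(-41) = 246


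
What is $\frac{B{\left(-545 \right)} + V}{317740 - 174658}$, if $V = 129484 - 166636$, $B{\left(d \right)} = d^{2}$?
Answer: $\frac{259873}{143082} \approx 1.8163$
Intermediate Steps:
$V = -37152$
$\frac{B{\left(-545 \right)} + V}{317740 - 174658} = \frac{\left(-545\right)^{2} - 37152}{317740 - 174658} = \frac{297025 - 37152}{143082} = 259873 \cdot \frac{1}{143082} = \frac{259873}{143082}$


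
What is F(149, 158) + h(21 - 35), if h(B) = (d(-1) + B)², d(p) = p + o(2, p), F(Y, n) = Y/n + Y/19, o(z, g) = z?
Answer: 533711/3002 ≈ 177.79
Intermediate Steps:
F(Y, n) = Y/19 + Y/n (F(Y, n) = Y/n + Y*(1/19) = Y/n + Y/19 = Y/19 + Y/n)
d(p) = 2 + p (d(p) = p + 2 = 2 + p)
h(B) = (1 + B)² (h(B) = ((2 - 1) + B)² = (1 + B)²)
F(149, 158) + h(21 - 35) = ((1/19)*149 + 149/158) + (1 + (21 - 35))² = (149/19 + 149*(1/158)) + (1 - 14)² = (149/19 + 149/158) + (-13)² = 26373/3002 + 169 = 533711/3002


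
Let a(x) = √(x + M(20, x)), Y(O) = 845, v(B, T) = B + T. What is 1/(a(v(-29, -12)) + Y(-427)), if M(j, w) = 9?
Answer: 845/714057 - 4*I*√2/714057 ≈ 0.0011834 - 7.9221e-6*I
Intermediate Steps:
a(x) = √(9 + x) (a(x) = √(x + 9) = √(9 + x))
1/(a(v(-29, -12)) + Y(-427)) = 1/(√(9 + (-29 - 12)) + 845) = 1/(√(9 - 41) + 845) = 1/(√(-32) + 845) = 1/(4*I*√2 + 845) = 1/(845 + 4*I*√2)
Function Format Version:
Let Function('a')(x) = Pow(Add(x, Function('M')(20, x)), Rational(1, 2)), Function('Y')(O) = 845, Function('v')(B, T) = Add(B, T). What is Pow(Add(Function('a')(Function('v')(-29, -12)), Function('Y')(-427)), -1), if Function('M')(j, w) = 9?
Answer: Add(Rational(845, 714057), Mul(Rational(-4, 714057), I, Pow(2, Rational(1, 2)))) ≈ Add(0.0011834, Mul(-7.9221e-6, I))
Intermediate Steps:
Function('a')(x) = Pow(Add(9, x), Rational(1, 2)) (Function('a')(x) = Pow(Add(x, 9), Rational(1, 2)) = Pow(Add(9, x), Rational(1, 2)))
Pow(Add(Function('a')(Function('v')(-29, -12)), Function('Y')(-427)), -1) = Pow(Add(Pow(Add(9, Add(-29, -12)), Rational(1, 2)), 845), -1) = Pow(Add(Pow(Add(9, -41), Rational(1, 2)), 845), -1) = Pow(Add(Pow(-32, Rational(1, 2)), 845), -1) = Pow(Add(Mul(4, I, Pow(2, Rational(1, 2))), 845), -1) = Pow(Add(845, Mul(4, I, Pow(2, Rational(1, 2)))), -1)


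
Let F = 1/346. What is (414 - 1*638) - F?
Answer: -77505/346 ≈ -224.00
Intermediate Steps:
F = 1/346 ≈ 0.0028902
(414 - 1*638) - F = (414 - 1*638) - 1*1/346 = (414 - 638) - 1/346 = -224 - 1/346 = -77505/346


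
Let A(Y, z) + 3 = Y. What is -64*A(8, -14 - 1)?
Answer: -320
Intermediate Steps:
A(Y, z) = -3 + Y
-64*A(8, -14 - 1) = -64*(-3 + 8) = -64*5 = -320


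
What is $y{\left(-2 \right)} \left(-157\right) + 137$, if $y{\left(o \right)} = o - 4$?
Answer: $1079$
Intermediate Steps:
$y{\left(o \right)} = -4 + o$
$y{\left(-2 \right)} \left(-157\right) + 137 = \left(-4 - 2\right) \left(-157\right) + 137 = \left(-6\right) \left(-157\right) + 137 = 942 + 137 = 1079$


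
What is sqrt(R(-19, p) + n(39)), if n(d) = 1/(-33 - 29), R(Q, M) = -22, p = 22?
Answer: I*sqrt(84630)/62 ≈ 4.6921*I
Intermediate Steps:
n(d) = -1/62 (n(d) = 1/(-62) = -1/62)
sqrt(R(-19, p) + n(39)) = sqrt(-22 - 1/62) = sqrt(-1365/62) = I*sqrt(84630)/62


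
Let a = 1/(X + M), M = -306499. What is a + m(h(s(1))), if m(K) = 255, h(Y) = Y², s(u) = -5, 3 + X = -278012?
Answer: 149051069/584514 ≈ 255.00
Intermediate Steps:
X = -278015 (X = -3 - 278012 = -278015)
a = -1/584514 (a = 1/(-278015 - 306499) = 1/(-584514) = -1/584514 ≈ -1.7108e-6)
a + m(h(s(1))) = -1/584514 + 255 = 149051069/584514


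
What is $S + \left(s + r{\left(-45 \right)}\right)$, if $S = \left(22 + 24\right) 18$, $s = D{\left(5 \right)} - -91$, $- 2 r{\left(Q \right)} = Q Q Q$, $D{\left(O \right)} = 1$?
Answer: $\frac{92965}{2} \approx 46483.0$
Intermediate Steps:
$r{\left(Q \right)} = - \frac{Q^{3}}{2}$ ($r{\left(Q \right)} = - \frac{Q Q Q}{2} = - \frac{Q^{2} Q}{2} = - \frac{Q^{3}}{2}$)
$s = 92$ ($s = 1 - -91 = 1 + 91 = 92$)
$S = 828$ ($S = 46 \cdot 18 = 828$)
$S + \left(s + r{\left(-45 \right)}\right) = 828 - \left(-92 + \frac{\left(-45\right)^{3}}{2}\right) = 828 + \left(92 - - \frac{91125}{2}\right) = 828 + \left(92 + \frac{91125}{2}\right) = 828 + \frac{91309}{2} = \frac{92965}{2}$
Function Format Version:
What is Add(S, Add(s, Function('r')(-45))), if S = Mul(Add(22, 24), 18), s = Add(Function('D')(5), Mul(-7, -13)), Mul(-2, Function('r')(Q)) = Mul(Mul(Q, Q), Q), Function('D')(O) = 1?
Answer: Rational(92965, 2) ≈ 46483.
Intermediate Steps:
Function('r')(Q) = Mul(Rational(-1, 2), Pow(Q, 3)) (Function('r')(Q) = Mul(Rational(-1, 2), Mul(Mul(Q, Q), Q)) = Mul(Rational(-1, 2), Mul(Pow(Q, 2), Q)) = Mul(Rational(-1, 2), Pow(Q, 3)))
s = 92 (s = Add(1, Mul(-7, -13)) = Add(1, 91) = 92)
S = 828 (S = Mul(46, 18) = 828)
Add(S, Add(s, Function('r')(-45))) = Add(828, Add(92, Mul(Rational(-1, 2), Pow(-45, 3)))) = Add(828, Add(92, Mul(Rational(-1, 2), -91125))) = Add(828, Add(92, Rational(91125, 2))) = Add(828, Rational(91309, 2)) = Rational(92965, 2)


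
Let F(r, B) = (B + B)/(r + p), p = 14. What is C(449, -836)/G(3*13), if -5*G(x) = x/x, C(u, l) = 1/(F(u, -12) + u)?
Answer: -2315/207863 ≈ -0.011137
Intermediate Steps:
F(r, B) = 2*B/(14 + r) (F(r, B) = (B + B)/(r + 14) = (2*B)/(14 + r) = 2*B/(14 + r))
C(u, l) = 1/(u - 24/(14 + u)) (C(u, l) = 1/(2*(-12)/(14 + u) + u) = 1/(-24/(14 + u) + u) = 1/(u - 24/(14 + u)))
G(x) = -1/5 (G(x) = -x/(5*x) = -1/5*1 = -1/5)
C(449, -836)/G(3*13) = ((14 + 449)/(-24 + 449*(14 + 449)))/(-1/5) = (463/(-24 + 449*463))*(-5) = (463/(-24 + 207887))*(-5) = (463/207863)*(-5) = -2315/207863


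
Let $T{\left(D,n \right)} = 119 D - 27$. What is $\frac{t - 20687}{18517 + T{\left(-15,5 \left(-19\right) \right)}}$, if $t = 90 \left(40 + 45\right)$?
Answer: $- \frac{13037}{16705} \approx -0.78043$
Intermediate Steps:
$T{\left(D,n \right)} = -27 + 119 D$
$t = 7650$ ($t = 90 \cdot 85 = 7650$)
$\frac{t - 20687}{18517 + T{\left(-15,5 \left(-19\right) \right)}} = \frac{7650 - 20687}{18517 + \left(-27 + 119 \left(-15\right)\right)} = - \frac{13037}{18517 - 1812} = - \frac{13037}{16705}$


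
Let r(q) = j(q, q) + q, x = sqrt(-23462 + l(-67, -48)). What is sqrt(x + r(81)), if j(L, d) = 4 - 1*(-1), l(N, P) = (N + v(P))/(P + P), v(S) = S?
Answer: sqrt(12384 + 6*I*sqrt(13513422))/12 ≈ 11.438 + 6.6956*I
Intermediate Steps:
l(N, P) = (N + P)/(2*P) (l(N, P) = (N + P)/(P + P) = (N + P)/((2*P)) = (N + P)*(1/(2*P)) = (N + P)/(2*P))
x = I*sqrt(13513422)/24 (x = sqrt(-23462 + (1/2)*(-67 - 48)/(-48)) = sqrt(-23462 + (1/2)*(-1/48)*(-115)) = sqrt(-23462 + 115/96) = sqrt(-2252237/96) = I*sqrt(13513422)/24 ≈ 153.17*I)
j(L, d) = 5 (j(L, d) = 4 + 1 = 5)
r(q) = 5 + q
sqrt(x + r(81)) = sqrt(I*sqrt(13513422)/24 + (5 + 81)) = sqrt(I*sqrt(13513422)/24 + 86) = sqrt(86 + I*sqrt(13513422)/24)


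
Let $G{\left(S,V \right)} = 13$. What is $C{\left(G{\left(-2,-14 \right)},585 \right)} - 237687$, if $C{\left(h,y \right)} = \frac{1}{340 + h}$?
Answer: $- \frac{83903510}{353} \approx -2.3769 \cdot 10^{5}$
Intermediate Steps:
$C{\left(G{\left(-2,-14 \right)},585 \right)} - 237687 = \frac{1}{340 + 13} - 237687 = \frac{1}{353} - 237687 = - \frac{83903510}{353}$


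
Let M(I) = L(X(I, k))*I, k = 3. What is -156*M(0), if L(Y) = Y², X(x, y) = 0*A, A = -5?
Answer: 0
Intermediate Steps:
X(x, y) = 0 (X(x, y) = 0*(-5) = 0)
M(I) = 0 (M(I) = 0²*I = 0*I = 0)
-156*M(0) = -156*0 = 0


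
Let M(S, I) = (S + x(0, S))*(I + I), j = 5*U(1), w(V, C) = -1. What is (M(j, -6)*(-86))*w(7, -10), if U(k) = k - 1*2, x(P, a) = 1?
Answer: 4128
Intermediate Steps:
U(k) = -2 + k (U(k) = k - 2 = -2 + k)
j = -5 (j = 5*(-2 + 1) = 5*(-1) = -5)
M(S, I) = 2*I*(1 + S) (M(S, I) = (S + 1)*(I + I) = (1 + S)*(2*I) = 2*I*(1 + S))
(M(j, -6)*(-86))*w(7, -10) = ((2*(-6)*(1 - 5))*(-86))*(-1) = ((2*(-6)*(-4))*(-86))*(-1) = (48*(-86))*(-1) = -4128*(-1) = 4128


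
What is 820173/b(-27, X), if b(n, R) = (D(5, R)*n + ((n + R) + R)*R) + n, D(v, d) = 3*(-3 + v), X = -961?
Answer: 820173/1872800 ≈ 0.43794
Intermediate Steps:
D(v, d) = -9 + 3*v
b(n, R) = 7*n + R*(n + 2*R) (b(n, R) = ((-9 + 3*5)*n + ((n + R) + R)*R) + n = ((-9 + 15)*n + ((R + n) + R)*R) + n = (6*n + (n + 2*R)*R) + n = (6*n + R*(n + 2*R)) + n = 7*n + R*(n + 2*R))
820173/b(-27, X) = 820173/(2*(-961)² + 7*(-27) - 961*(-27)) = 820173/(2*923521 - 189 + 25947) = 820173/(1847042 - 189 + 25947) = 820173/1872800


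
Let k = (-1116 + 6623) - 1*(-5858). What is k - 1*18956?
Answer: -7591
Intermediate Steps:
k = 11365 (k = 5507 + 5858 = 11365)
k - 1*18956 = 11365 - 1*18956 = 11365 - 18956 = -7591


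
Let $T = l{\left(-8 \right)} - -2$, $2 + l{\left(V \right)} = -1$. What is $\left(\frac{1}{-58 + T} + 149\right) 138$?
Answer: $\frac{1213020}{59} \approx 20560.0$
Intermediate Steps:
$l{\left(V \right)} = -3$ ($l{\left(V \right)} = -2 - 1 = -3$)
$T = -1$ ($T = -3 - -2 = -3 + 2 = -1$)
$\left(\frac{1}{-58 + T} + 149\right) 138 = \left(\frac{1}{-58 - 1} + 149\right) 138 = \left(\frac{1}{-59} + 149\right) 138 = \left(- \frac{1}{59} + 149\right) 138 = \frac{8790}{59} \cdot 138 = \frac{1213020}{59}$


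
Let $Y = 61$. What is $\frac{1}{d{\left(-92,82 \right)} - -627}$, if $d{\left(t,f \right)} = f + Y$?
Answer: $\frac{1}{770} \approx 0.0012987$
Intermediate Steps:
$d{\left(t,f \right)} = 61 + f$ ($d{\left(t,f \right)} = f + 61 = 61 + f$)
$\frac{1}{d{\left(-92,82 \right)} - -627} = \frac{1}{\left(61 + 82\right) - -627} = \frac{1}{143 + \left(-21 + 648\right)} = \frac{1}{143 + 627} = \frac{1}{770}$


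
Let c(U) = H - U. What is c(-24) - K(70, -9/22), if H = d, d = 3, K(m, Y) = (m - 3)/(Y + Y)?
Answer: 980/9 ≈ 108.89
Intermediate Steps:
K(m, Y) = (-3 + m)/(2*Y) (K(m, Y) = (-3 + m)/((2*Y)) = (-3 + m)*(1/(2*Y)) = (-3 + m)/(2*Y))
H = 3
c(U) = 3 - U
c(-24) - K(70, -9/22) = (3 - 1*(-24)) - (-3 + 70)/(2*((-9/22))) = (3 + 24) - 67/(2*((-9*1/22))) = 27 - 67/(2*(-9/22)) = 27 - (-22)*67/(2*9) = 27 - 1*(-737/9) = 27 + 737/9 = 980/9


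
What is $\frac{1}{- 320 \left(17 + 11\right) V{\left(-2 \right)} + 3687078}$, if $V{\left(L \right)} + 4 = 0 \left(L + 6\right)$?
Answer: $\frac{1}{3722918} \approx 2.6861 \cdot 10^{-7}$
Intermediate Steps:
$V{\left(L \right)} = -4$ ($V{\left(L \right)} = -4 + 0 \left(L + 6\right) = -4 + 0 \left(6 + L\right) = -4 + 0 = -4$)
$\frac{1}{- 320 \left(17 + 11\right) V{\left(-2 \right)} + 3687078} = \frac{1}{- 320 \left(17 + 11\right) \left(-4\right) + 3687078} = \frac{1}{- 320 \cdot 28 \left(-4\right) + 3687078} = \frac{1}{\left(-320\right) \left(-112\right) + 3687078} = \frac{1}{35840 + 3687078} = \frac{1}{3722918}$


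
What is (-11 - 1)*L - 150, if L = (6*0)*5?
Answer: -150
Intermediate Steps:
L = 0 (L = 0*5 = 0)
(-11 - 1)*L - 150 = (-11 - 1)*0 - 150 = -12*0 - 150 = 0 - 150 = -150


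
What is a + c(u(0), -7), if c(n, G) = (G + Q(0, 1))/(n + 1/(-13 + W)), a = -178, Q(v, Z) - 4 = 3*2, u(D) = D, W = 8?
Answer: -193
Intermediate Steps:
Q(v, Z) = 10 (Q(v, Z) = 4 + 3*2 = 4 + 6 = 10)
c(n, G) = (10 + G)/(-1/5 + n) (c(n, G) = (G + 10)/(n + 1/(-13 + 8)) = (10 + G)/(n + 1/(-5)) = (10 + G)/(n - 1/5) = (10 + G)/(-1/5 + n))
a + c(u(0), -7) = -178 + 5*(10 - 7)/(-1 + 5*0) = -178 + 5*3/(-1 + 0) = -178 + 5*3/(-1) = -178 + 5*(-1)*3 = -178 - 15 = -193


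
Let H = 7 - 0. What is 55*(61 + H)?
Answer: 3740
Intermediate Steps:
H = 7 (H = 7 - 5*0 = 7 + 0 = 7)
55*(61 + H) = 55*(61 + 7) = 55*68 = 3740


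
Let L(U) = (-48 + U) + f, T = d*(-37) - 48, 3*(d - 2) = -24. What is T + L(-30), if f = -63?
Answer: 33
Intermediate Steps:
d = -6 (d = 2 + (⅓)*(-24) = 2 - 8 = -6)
T = 174 (T = -6*(-37) - 48 = 222 - 48 = 174)
L(U) = -111 + U (L(U) = (-48 + U) - 63 = -111 + U)
T + L(-30) = 174 + (-111 - 30) = 174 - 141 = 33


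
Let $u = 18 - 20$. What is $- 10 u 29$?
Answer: $580$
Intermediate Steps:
$u = -2$
$- 10 u 29 = \left(-10\right) \left(-2\right) 29 = 20 \cdot 29 = 580$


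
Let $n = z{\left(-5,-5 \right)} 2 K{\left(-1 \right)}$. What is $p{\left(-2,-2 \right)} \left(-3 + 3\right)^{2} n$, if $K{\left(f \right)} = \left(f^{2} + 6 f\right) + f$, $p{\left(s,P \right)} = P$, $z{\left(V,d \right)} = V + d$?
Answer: $0$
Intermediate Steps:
$K{\left(f \right)} = f^{2} + 7 f$
$n = 120$ ($n = \left(-5 - 5\right) 2 \left(- (7 - 1)\right) = \left(-10\right) 2 \left(\left(-1\right) 6\right) = \left(-20\right) \left(-6\right) = 120$)
$p{\left(-2,-2 \right)} \left(-3 + 3\right)^{2} n = - 2 \left(-3 + 3\right)^{2} \cdot 120 = - 2 \cdot 0^{2} \cdot 120 = \left(-2\right) 0 \cdot 120 = 0 \cdot 120 = 0$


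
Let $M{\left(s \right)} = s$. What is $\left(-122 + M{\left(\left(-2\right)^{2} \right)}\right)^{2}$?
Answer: $13924$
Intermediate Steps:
$\left(-122 + M{\left(\left(-2\right)^{2} \right)}\right)^{2} = \left(-122 + \left(-2\right)^{2}\right)^{2} = \left(-122 + 4\right)^{2} = \left(-118\right)^{2} = 13924$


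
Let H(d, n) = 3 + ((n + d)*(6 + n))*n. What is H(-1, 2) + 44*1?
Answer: 63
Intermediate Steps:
H(d, n) = 3 + n*(6 + n)*(d + n) (H(d, n) = 3 + ((d + n)*(6 + n))*n = 3 + ((6 + n)*(d + n))*n = 3 + n*(6 + n)*(d + n))
H(-1, 2) + 44*1 = (3 + 2³ + 6*2² - 1*2² + 6*(-1)*2) + 44*1 = (3 + 8 + 6*4 - 1*4 - 12) + 44 = (3 + 8 + 24 - 4 - 12) + 44 = 19 + 44 = 63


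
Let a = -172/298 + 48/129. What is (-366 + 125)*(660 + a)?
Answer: -1018780746/6407 ≈ -1.5901e+5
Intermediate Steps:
a = -1314/6407 (a = -172*1/298 + 48*(1/129) = -86/149 + 16/43 = -1314/6407 ≈ -0.20509)
(-366 + 125)*(660 + a) = (-366 + 125)*(660 - 1314/6407) = -241*4227306/6407 = -1018780746/6407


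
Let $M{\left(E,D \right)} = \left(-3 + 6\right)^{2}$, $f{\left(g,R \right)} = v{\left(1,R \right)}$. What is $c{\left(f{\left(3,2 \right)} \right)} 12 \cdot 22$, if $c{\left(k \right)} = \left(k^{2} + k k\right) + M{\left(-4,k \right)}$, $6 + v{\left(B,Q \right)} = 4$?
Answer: $4488$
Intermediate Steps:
$v{\left(B,Q \right)} = -2$ ($v{\left(B,Q \right)} = -6 + 4 = -2$)
$f{\left(g,R \right)} = -2$
$M{\left(E,D \right)} = 9$ ($M{\left(E,D \right)} = 3^{2} = 9$)
$c{\left(k \right)} = 9 + 2 k^{2}$ ($c{\left(k \right)} = \left(k^{2} + k k\right) + 9 = \left(k^{2} + k^{2}\right) + 9 = 2 k^{2} + 9 = 9 + 2 k^{2}$)
$c{\left(f{\left(3,2 \right)} \right)} 12 \cdot 22 = \left(9 + 2 \left(-2\right)^{2}\right) 12 \cdot 22 = \left(9 + 2 \cdot 4\right) 12 \cdot 22 = \left(9 + 8\right) 12 \cdot 22 = 17 \cdot 12 \cdot 22 = 204 \cdot 22 = 4488$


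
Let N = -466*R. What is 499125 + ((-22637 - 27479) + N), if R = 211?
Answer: 350683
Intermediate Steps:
N = -98326 (N = -466*211 = -98326)
499125 + ((-22637 - 27479) + N) = 499125 + ((-22637 - 27479) - 98326) = 499125 + (-50116 - 98326) = 499125 - 148442 = 350683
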